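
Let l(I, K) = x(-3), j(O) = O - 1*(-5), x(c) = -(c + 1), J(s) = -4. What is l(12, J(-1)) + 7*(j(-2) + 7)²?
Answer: 702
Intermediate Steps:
x(c) = -1 - c (x(c) = -(1 + c) = -1 - c)
j(O) = 5 + O (j(O) = O + 5 = 5 + O)
l(I, K) = 2 (l(I, K) = -1 - 1*(-3) = -1 + 3 = 2)
l(12, J(-1)) + 7*(j(-2) + 7)² = 2 + 7*((5 - 2) + 7)² = 2 + 7*(3 + 7)² = 2 + 7*10² = 2 + 7*100 = 2 + 700 = 702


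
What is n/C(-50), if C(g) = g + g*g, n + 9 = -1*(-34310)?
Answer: 34301/2450 ≈ 14.000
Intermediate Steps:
n = 34301 (n = -9 - 1*(-34310) = -9 + 34310 = 34301)
C(g) = g + g²
n/C(-50) = 34301/((-50*(1 - 50))) = 34301/((-50*(-49))) = 34301/2450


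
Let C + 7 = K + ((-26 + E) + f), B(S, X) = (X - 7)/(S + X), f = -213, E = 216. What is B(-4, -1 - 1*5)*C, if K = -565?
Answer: -1547/2 ≈ -773.50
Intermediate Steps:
B(S, X) = (-7 + X)/(S + X)
C = -595 (C = -7 + (-565 + ((-26 + 216) - 213)) = -7 + (-565 + (190 - 213)) = -7 + (-565 - 23) = -7 - 588 = -595)
B(-4, -1 - 1*5)*C = ((-7 + (-1 - 1*5))/(-4 + (-1 - 1*5)))*(-595) = ((-7 + (-1 - 5))/(-4 + (-1 - 5)))*(-595) = ((-7 - 6)/(-4 - 6))*(-595) = (-13/(-10))*(-595) = -⅒*(-13)*(-595) = (13/10)*(-595) = -1547/2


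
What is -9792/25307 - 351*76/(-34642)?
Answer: 167937534/438342547 ≈ 0.38312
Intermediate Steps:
-9792/25307 - 351*76/(-34642) = -9792*1/25307 - 26676*(-1/34642) = -9792/25307 + 13338/17321 = 167937534/438342547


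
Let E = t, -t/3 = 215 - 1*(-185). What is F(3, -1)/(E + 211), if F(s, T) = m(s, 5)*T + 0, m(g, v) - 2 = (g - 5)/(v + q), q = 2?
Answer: 12/6923 ≈ 0.0017334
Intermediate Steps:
m(g, v) = 2 + (-5 + g)/(2 + v) (m(g, v) = 2 + (g - 5)/(v + 2) = 2 + (-5 + g)/(2 + v))
t = -1200 (t = -3*(215 - 1*(-185)) = -3*(215 + 185) = -3*400 = -1200)
E = -1200
F(s, T) = T*(9/7 + s/7) (F(s, T) = ((-1 + s + 2*5)/(2 + 5))*T + 0 = ((-1 + s + 10)/7)*T + 0 = ((9 + s)/7)*T + 0 = (9/7 + s/7)*T + 0 = T*(9/7 + s/7) + 0 = T*(9/7 + s/7))
F(3, -1)/(E + 211) = ((⅐)*(-1)*(9 + 3))/(-1200 + 211) = ((⅐)*(-1)*12)/(-989) = -1/989*(-12/7) = 12/6923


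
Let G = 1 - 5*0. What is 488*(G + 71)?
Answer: 35136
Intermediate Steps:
G = 1 (G = 1 + 0 = 1)
488*(G + 71) = 488*(1 + 71) = 488*72 = 35136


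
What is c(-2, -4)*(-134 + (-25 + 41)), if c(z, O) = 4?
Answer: -472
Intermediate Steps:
c(-2, -4)*(-134 + (-25 + 41)) = 4*(-134 + (-25 + 41)) = 4*(-134 + 16) = 4*(-118) = -472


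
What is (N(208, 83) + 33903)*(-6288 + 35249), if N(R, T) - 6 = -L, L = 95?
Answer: 979287254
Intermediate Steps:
N(R, T) = -89 (N(R, T) = 6 - 1*95 = 6 - 95 = -89)
(N(208, 83) + 33903)*(-6288 + 35249) = (-89 + 33903)*(-6288 + 35249) = 33814*28961 = 979287254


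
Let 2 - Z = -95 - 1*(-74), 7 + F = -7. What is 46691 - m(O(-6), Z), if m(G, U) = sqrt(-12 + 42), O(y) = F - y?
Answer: 46691 - sqrt(30) ≈ 46686.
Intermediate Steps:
F = -14 (F = -7 - 7 = -14)
Z = 23 (Z = 2 - (-95 - 1*(-74)) = 2 - (-95 + 74) = 2 - 1*(-21) = 2 + 21 = 23)
O(y) = -14 - y
m(G, U) = sqrt(30)
46691 - m(O(-6), Z) = 46691 - sqrt(30)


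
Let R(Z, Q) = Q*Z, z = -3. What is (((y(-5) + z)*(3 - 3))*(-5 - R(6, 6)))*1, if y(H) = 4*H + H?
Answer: 0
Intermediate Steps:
y(H) = 5*H
(((y(-5) + z)*(3 - 3))*(-5 - R(6, 6)))*1 = (((5*(-5) - 3)*(3 - 3))*(-5 - 6*6))*1 = (((-25 - 3)*0)*(-5 - 1*36))*1 = ((-28*0)*(-5 - 36))*1 = (0*(-41))*1 = 0*1 = 0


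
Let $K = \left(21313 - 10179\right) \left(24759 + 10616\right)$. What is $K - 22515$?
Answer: $393842735$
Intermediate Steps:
$K = 393865250$ ($K = 11134 \cdot 35375 = 393865250$)
$K - 22515 = 393865250 - 22515 = 393842735$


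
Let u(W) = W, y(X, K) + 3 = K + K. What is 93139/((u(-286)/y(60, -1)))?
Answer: 465695/286 ≈ 1628.3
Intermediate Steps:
y(X, K) = -3 + 2*K (y(X, K) = -3 + (K + K) = -3 + 2*K)
93139/((u(-286)/y(60, -1))) = 93139/((-286/(-3 + 2*(-1)))) = 93139/((-286/(-3 - 2))) = 93139/((-286/(-5))) = 93139/((-286*(-⅕))) = 93139/(286/5) = 93139*(5/286) = 465695/286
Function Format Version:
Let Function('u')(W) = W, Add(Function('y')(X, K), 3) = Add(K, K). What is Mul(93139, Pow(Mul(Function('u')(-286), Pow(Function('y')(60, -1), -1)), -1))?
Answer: Rational(465695, 286) ≈ 1628.3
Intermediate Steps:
Function('y')(X, K) = Add(-3, Mul(2, K)) (Function('y')(X, K) = Add(-3, Add(K, K)) = Add(-3, Mul(2, K)))
Mul(93139, Pow(Mul(Function('u')(-286), Pow(Function('y')(60, -1), -1)), -1)) = Mul(93139, Pow(Mul(-286, Pow(Add(-3, Mul(2, -1)), -1)), -1)) = Mul(93139, Pow(Mul(-286, Pow(Add(-3, -2), -1)), -1)) = Mul(93139, Pow(Mul(-286, Pow(-5, -1)), -1)) = Mul(93139, Pow(Mul(-286, Rational(-1, 5)), -1)) = Mul(93139, Pow(Rational(286, 5), -1)) = Mul(93139, Rational(5, 286)) = Rational(465695, 286)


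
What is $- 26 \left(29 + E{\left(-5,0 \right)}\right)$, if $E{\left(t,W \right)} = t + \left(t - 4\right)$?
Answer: $-390$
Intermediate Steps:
$E{\left(t,W \right)} = -4 + 2 t$ ($E{\left(t,W \right)} = t + \left(t - 4\right) = t + \left(-4 + t\right) = -4 + 2 t$)
$- 26 \left(29 + E{\left(-5,0 \right)}\right) = - 26 \left(29 + \left(-4 + 2 \left(-5\right)\right)\right) = - 26 \left(29 - 14\right) = \left(-26\right) 15 = -390$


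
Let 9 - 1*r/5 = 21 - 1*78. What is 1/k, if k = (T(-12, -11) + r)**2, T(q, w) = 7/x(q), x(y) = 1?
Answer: 1/113569 ≈ 8.8052e-6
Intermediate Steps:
r = 330 (r = 45 - 5*(21 - 1*78) = 45 - 5*(21 - 78) = 45 - 5*(-57) = 45 + 285 = 330)
T(q, w) = 7 (T(q, w) = 7/1 = 7*1 = 7)
k = 113569 (k = (7 + 330)**2 = 337**2 = 113569)
1/k = 1/113569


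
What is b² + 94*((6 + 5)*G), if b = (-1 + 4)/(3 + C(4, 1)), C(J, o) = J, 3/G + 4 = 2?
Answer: -75990/49 ≈ -1550.8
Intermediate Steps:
G = -3/2 (G = 3/(-4 + 2) = 3/(-2) = 3*(-½) = -3/2 ≈ -1.5000)
b = 3/7 (b = (-1 + 4)/(3 + 4) = 3/7 ≈ 0.42857)
b² + 94*((6 + 5)*G) = (3/7)² + 94*((6 + 5)*(-3/2)) = 9/49 + 94*(11*(-3/2)) = 9/49 + 94*(-33/2) = 9/49 - 1551 = -75990/49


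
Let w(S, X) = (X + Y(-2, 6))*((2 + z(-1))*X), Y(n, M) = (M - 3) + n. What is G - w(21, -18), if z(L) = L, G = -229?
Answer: -535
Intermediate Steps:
Y(n, M) = -3 + M + n (Y(n, M) = (-3 + M) + n = -3 + M + n)
w(S, X) = X*(1 + X) (w(S, X) = (X + (-3 + 6 - 2))*((2 - 1)*X) = (X + 1)*(1*X) = (1 + X)*X = X*(1 + X))
G - w(21, -18) = -229 - (-18)*(1 - 18) = -229 - (-18)*(-17) = -229 - 1*306 = -229 - 306 = -535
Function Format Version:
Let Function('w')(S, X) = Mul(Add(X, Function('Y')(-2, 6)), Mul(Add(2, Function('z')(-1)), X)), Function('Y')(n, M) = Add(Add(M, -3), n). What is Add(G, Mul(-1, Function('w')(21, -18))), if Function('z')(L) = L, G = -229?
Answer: -535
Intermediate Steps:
Function('Y')(n, M) = Add(-3, M, n) (Function('Y')(n, M) = Add(Add(-3, M), n) = Add(-3, M, n))
Function('w')(S, X) = Mul(X, Add(1, X)) (Function('w')(S, X) = Mul(Add(X, Add(-3, 6, -2)), Mul(Add(2, -1), X)) = Mul(Add(X, 1), Mul(1, X)) = Mul(Add(1, X), X) = Mul(X, Add(1, X)))
Add(G, Mul(-1, Function('w')(21, -18))) = Add(-229, Mul(-1, Mul(-18, Add(1, -18)))) = Add(-229, Mul(-1, Mul(-18, -17))) = Add(-229, Mul(-1, 306)) = Add(-229, -306) = -535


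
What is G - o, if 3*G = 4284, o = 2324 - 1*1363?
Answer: 467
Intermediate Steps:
o = 961 (o = 2324 - 1363 = 961)
G = 1428 (G = (⅓)*4284 = 1428)
G - o = 1428 - 1*961 = 1428 - 961 = 467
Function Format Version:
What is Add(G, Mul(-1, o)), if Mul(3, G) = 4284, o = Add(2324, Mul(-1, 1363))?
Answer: 467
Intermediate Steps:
o = 961 (o = Add(2324, -1363) = 961)
G = 1428 (G = Mul(Rational(1, 3), 4284) = 1428)
Add(G, Mul(-1, o)) = Add(1428, Mul(-1, 961)) = Add(1428, -961) = 467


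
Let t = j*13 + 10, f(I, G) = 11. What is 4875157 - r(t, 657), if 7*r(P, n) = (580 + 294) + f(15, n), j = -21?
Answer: 34125214/7 ≈ 4.8750e+6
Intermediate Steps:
t = -263 (t = -21*13 + 10 = -273 + 10 = -263)
r(P, n) = 885/7 (r(P, n) = ((580 + 294) + 11)/7 = (874 + 11)/7 = (⅐)*885 = 885/7)
4875157 - r(t, 657) = 4875157 - 1*885/7 = 4875157 - 885/7 = 34125214/7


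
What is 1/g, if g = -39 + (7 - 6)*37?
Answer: -½ ≈ -0.50000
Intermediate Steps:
g = -2 (g = -39 + 1*37 = -39 + 37 = -2)
1/g = 1/(-2) = -½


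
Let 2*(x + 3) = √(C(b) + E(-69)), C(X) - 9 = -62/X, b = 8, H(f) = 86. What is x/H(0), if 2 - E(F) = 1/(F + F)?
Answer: -3/86 + √62031/23736 ≈ -0.024391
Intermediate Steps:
E(F) = 2 - 1/(2*F) (E(F) = 2 - 1/(F + F) = 2 - 1/(2*F))
C(X) = 9 - 62/X
x = -3 + √62031/276 (x = -3 + √((9 - 62/8) + (2 - ½/(-69)))/2 = -3 + √((9 - 62*⅛) + (2 - ½*(-1/69)))/2 = -3 + √((9 - 31/4) + (2 + 1/138))/2 = -3 + √(5/4 + 277/138)/2 = -3 + √(899/276)/2 = -3 + (√62031/138)/2 = -3 + √62031/276 ≈ -2.0976)
x/H(0) = (-3 + √62031/276)/86 = (-3 + √62031/276)*(1/86) = -3/86 + √62031/23736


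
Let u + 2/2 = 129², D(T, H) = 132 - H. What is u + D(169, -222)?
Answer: 16994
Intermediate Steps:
u = 16640 (u = -1 + 129² = -1 + 16641 = 16640)
u + D(169, -222) = 16640 + (132 - 1*(-222)) = 16640 + (132 + 222) = 16640 + 354 = 16994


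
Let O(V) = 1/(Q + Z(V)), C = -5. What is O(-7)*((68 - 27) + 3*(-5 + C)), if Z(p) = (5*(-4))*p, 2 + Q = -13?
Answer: 11/125 ≈ 0.088000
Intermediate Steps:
Q = -15 (Q = -2 - 13 = -15)
Z(p) = -20*p
O(V) = 1/(-15 - 20*V)
O(-7)*((68 - 27) + 3*(-5 + C)) = (-1/(15 + 20*(-7)))*((68 - 27) + 3*(-5 - 5)) = (-1/(15 - 140))*(41 + 3*(-10)) = (-1/(-125))*(41 - 30) = -1*(-1/125)*11 = (1/125)*11 = 11/125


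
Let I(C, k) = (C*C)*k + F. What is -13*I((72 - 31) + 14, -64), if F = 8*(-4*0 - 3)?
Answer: 2517112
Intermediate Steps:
F = -24 (F = 8*(0 - 3) = 8*(-3) = -24)
I(C, k) = -24 + k*C**2 (I(C, k) = (C*C)*k - 24 = C**2*k - 24 = k*C**2 - 24 = -24 + k*C**2)
-13*I((72 - 31) + 14, -64) = -13*(-24 - 64*((72 - 31) + 14)**2) = -13*(-24 - 64*(41 + 14)**2) = -13*(-24 - 64*55**2) = -13*(-24 - 64*3025) = -13*(-24 - 193600) = -13*(-193624) = 2517112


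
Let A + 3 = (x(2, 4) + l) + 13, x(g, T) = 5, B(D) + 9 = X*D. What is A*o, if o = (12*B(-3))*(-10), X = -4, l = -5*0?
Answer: -5400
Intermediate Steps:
l = 0
B(D) = -9 - 4*D
o = -360 (o = (12*(-9 - 4*(-3)))*(-10) = (12*(-9 + 12))*(-10) = (12*3)*(-10) = 36*(-10) = -360)
A = 15 (A = -3 + ((5 + 0) + 13) = -3 + (5 + 13) = -3 + 18 = 15)
A*o = 15*(-360) = -5400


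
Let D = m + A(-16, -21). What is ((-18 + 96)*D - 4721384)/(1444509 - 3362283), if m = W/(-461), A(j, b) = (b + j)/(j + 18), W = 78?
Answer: 2177229331/884093814 ≈ 2.4627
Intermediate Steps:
A(j, b) = (b + j)/(18 + j)
m = -78/461 (m = 78/(-461) = 78*(-1/461) = -78/461 ≈ -0.16920)
D = -17213/922 (D = -78/461 + (-21 - 16)/(18 - 16) = -78/461 - 37/2 = -17213/922 ≈ -18.669)
((-18 + 96)*D - 4721384)/(1444509 - 3362283) = ((-18 + 96)*(-17213/922) - 4721384)/(1444509 - 3362283) = (78*(-17213/922) - 4721384)/(-1917774) = (-671307/461 - 4721384)*(-1/1917774) = -2177229331/461*(-1/1917774) = 2177229331/884093814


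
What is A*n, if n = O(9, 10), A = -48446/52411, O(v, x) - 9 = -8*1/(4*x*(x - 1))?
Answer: -19572184/2358495 ≈ -8.2986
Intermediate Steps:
O(v, x) = 9 - 2/(x*(-1 + x)) (O(v, x) = 9 - 8*1/(4*x*(x - 1)) = 9 - 8*1/(4*x*(-1 + x)) = 9 - 2/(x*(-1 + x)))
A = -48446/52411 (A = -48446*1/52411 = -48446/52411 ≈ -0.92435)
n = 404/45 (n = (-2 - 9*10 + 9*10²)/(10*(-1 + 10)) = (⅒)*(-2 - 90 + 9*100)/9 = (⅒)*(⅑)*(-2 - 90 + 900) = (⅒)*(⅑)*808 = 404/45 ≈ 8.9778)
A*n = -48446/52411*404/45 = -19572184/2358495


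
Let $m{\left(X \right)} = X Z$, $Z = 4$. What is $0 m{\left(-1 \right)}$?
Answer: $0$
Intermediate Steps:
$m{\left(X \right)} = 4 X$ ($m{\left(X \right)} = X 4 = 4 X$)
$0 m{\left(-1 \right)} = 0 \cdot 4 \left(-1\right) = 0 \left(-4\right) = 0$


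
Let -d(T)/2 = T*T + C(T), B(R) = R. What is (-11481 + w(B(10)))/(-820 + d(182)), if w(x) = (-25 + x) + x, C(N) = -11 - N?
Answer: 5743/33341 ≈ 0.17225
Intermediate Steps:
w(x) = -25 + 2*x
d(T) = 22 - 2*T**2 + 2*T (d(T) = -2*(T*T + (-11 - T)) = -2*(T**2 + (-11 - T)) = -2*(-11 + T**2 - T) = 22 - 2*T**2 + 2*T)
(-11481 + w(B(10)))/(-820 + d(182)) = (-11481 + (-25 + 2*10))/(-820 + (22 - 2*182**2 + 2*182)) = (-11481 + (-25 + 20))/(-820 + (22 - 2*33124 + 364)) = (-11481 - 5)/(-820 + (22 - 66248 + 364)) = -11486/(-820 - 65862) = -11486/(-66682) = -11486*(-1/66682) = 5743/33341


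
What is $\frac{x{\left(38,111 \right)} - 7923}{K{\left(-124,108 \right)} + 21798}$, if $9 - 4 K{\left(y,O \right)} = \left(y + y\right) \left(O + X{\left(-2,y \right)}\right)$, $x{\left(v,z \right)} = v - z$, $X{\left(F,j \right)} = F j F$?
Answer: $\frac{31984}{9023} \approx 3.5447$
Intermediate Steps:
$X{\left(F,j \right)} = j F^{2}$
$K{\left(y,O \right)} = \frac{9}{4} - \frac{y \left(O + 4 y\right)}{2}$ ($K{\left(y,O \right)} = \frac{9}{4} - \frac{\left(y + y\right) \left(O + y \left(-2\right)^{2}\right)}{4} = \frac{9}{4} - \frac{2 y \left(O + y 4\right)}{4} = \frac{9}{4} - \frac{2 y \left(O + 4 y\right)}{4} = \frac{9}{4} - \frac{y \left(O + 4 y\right)}{2}$)
$\frac{x{\left(38,111 \right)} - 7923}{K{\left(-124,108 \right)} + 21798} = \frac{\left(38 - 111\right) - 7923}{\left(\frac{9}{4} - 2 \left(-124\right)^{2} - 54 \left(-124\right)\right) + 21798} = \frac{\left(38 - 111\right) - 7923}{\left(\frac{9}{4} - 30752 + 6696\right) + 21798} = \frac{-73 - 7923}{\left(\frac{9}{4} - 30752 + 6696\right) + 21798} = - \frac{7996}{- \frac{96215}{4} + 21798} = - \frac{7996}{- \frac{9023}{4}} = \left(-7996\right) \left(- \frac{4}{9023}\right) = \frac{31984}{9023}$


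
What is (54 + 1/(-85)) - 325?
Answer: -23036/85 ≈ -271.01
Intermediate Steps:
(54 + 1/(-85)) - 325 = (54 - 1/85) - 325 = 4589/85 - 325 = -23036/85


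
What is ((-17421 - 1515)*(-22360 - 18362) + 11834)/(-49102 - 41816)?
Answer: -385561813/45459 ≈ -8481.5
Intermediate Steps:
((-17421 - 1515)*(-22360 - 18362) + 11834)/(-49102 - 41816) = (-18936*(-40722) + 11834)/(-90918) = (771111792 + 11834)*(-1/90918) = 771123626*(-1/90918) = -385561813/45459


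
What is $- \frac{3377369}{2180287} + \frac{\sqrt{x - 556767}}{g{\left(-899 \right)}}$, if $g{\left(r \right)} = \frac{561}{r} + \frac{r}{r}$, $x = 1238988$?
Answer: $- \frac{3377369}{2180287} + \frac{899 \sqrt{682221}}{338} \approx 2195.3$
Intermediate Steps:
$g{\left(r \right)} = 1 + \frac{561}{r}$ ($g{\left(r \right)} = \frac{561}{r} + 1 = 1 + \frac{561}{r}$)
$- \frac{3377369}{2180287} + \frac{\sqrt{x - 556767}}{g{\left(-899 \right)}} = - \frac{3377369}{2180287} + \frac{\sqrt{1238988 - 556767}}{\frac{1}{-899} \left(561 - 899\right)} = \left(-3377369\right) \frac{1}{2180287} + \frac{\sqrt{682221}}{\left(- \frac{1}{899}\right) \left(-338\right)} = - \frac{3377369}{2180287} + \frac{\sqrt{682221}}{\frac{338}{899}} = - \frac{3377369}{2180287} + \sqrt{682221} \cdot \frac{899}{338} = - \frac{3377369}{2180287} + \frac{899 \sqrt{682221}}{338}$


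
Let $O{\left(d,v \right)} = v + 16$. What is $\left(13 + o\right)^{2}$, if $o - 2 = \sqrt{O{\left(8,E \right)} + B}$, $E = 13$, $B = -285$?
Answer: $-31 + 480 i \approx -31.0 + 480.0 i$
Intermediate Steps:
$O{\left(d,v \right)} = 16 + v$
$o = 2 + 16 i$ ($o = 2 + \sqrt{\left(16 + 13\right) - 285} = 2 + \sqrt{29 - 285} = 2 + \sqrt{-256} = 2 + 16 i \approx 2.0 + 16.0 i$)
$\left(13 + o\right)^{2} = \left(13 + \left(2 + 16 i\right)\right)^{2} = \left(15 + 16 i\right)^{2}$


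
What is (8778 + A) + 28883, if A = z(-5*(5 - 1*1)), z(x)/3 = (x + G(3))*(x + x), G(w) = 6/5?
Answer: 39917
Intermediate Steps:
G(w) = 6/5 (G(w) = 6*(1/5) = 6/5)
z(x) = 6*x*(6/5 + x) (z(x) = 3*((x + 6/5)*(x + x)) = 3*((6/5 + x)*(2*x)) = 3*(2*x*(6/5 + x)) = 6*x*(6/5 + x))
A = 2256 (A = 6*(-5*(5 - 1*1))*(6 + 5*(-5*(5 - 1*1)))/5 = 6*(-5*(5 - 1))*(6 + 5*(-5*(5 - 1)))/5 = 6*(-5*4)*(6 + 5*(-5*4))/5 = (6/5)*(-20)*(6 + 5*(-20)) = (6/5)*(-20)*(6 - 100) = (6/5)*(-20)*(-94) = 2256)
(8778 + A) + 28883 = (8778 + 2256) + 28883 = 11034 + 28883 = 39917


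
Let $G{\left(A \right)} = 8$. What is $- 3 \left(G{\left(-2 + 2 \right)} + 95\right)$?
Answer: $-309$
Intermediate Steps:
$- 3 \left(G{\left(-2 + 2 \right)} + 95\right) = - 3 \left(8 + 95\right) = \left(-3\right) 103 = -309$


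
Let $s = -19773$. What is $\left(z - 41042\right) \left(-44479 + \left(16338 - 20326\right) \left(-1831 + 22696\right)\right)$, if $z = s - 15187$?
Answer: $6327478032198$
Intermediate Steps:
$z = -34960$ ($z = -19773 - 15187 = -34960$)
$\left(z - 41042\right) \left(-44479 + \left(16338 - 20326\right) \left(-1831 + 22696\right)\right) = \left(-34960 - 41042\right) \left(-44479 + \left(16338 - 20326\right) \left(-1831 + 22696\right)\right) = - 76002 \left(-44479 - 83209620\right) = \left(-76002\right) \left(-83254099\right) = 6327478032198$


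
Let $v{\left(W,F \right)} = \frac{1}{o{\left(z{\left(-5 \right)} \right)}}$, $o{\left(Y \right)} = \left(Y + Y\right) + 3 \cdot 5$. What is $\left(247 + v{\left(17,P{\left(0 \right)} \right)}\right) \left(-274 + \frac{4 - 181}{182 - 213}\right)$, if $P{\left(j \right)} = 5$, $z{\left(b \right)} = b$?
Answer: $- \frac{10279812}{155} \approx -66321.0$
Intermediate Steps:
$o{\left(Y \right)} = 15 + 2 Y$ ($o{\left(Y \right)} = 2 Y + 15 = 15 + 2 Y$)
$v{\left(W,F \right)} = \frac{1}{5}$ ($v{\left(W,F \right)} = \frac{1}{15 + 2 \left(-5\right)} = \frac{1}{15 - 10} = \frac{1}{5}$)
$\left(247 + v{\left(17,P{\left(0 \right)} \right)}\right) \left(-274 + \frac{4 - 181}{182 - 213}\right) = \left(247 + \frac{1}{5}\right) \left(-274 + \frac{4 - 181}{182 - 213}\right) = \frac{1236 \left(-274 - \frac{177}{-31}\right)}{5} = \frac{1236 \left(-274 - - \frac{177}{31}\right)}{5} = \frac{1236 \left(-274 + \frac{177}{31}\right)}{5} = \frac{1236}{5} \left(- \frac{8317}{31}\right) = - \frac{10279812}{155}$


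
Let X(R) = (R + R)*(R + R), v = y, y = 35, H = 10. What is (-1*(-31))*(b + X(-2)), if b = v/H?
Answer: 1209/2 ≈ 604.50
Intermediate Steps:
v = 35
X(R) = 4*R**2 (X(R) = (2*R)*(2*R) = 4*R**2)
b = 7/2 (b = 35/10 = 35*(1/10) = 7/2 ≈ 3.5000)
(-1*(-31))*(b + X(-2)) = (-1*(-31))*(7/2 + 4*(-2)**2) = 31*(7/2 + 4*4) = 31*(7/2 + 16) = 31*(39/2) = 1209/2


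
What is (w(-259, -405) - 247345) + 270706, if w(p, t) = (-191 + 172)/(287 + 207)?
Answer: 607385/26 ≈ 23361.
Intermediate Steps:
w(p, t) = -1/26 (w(p, t) = -19/494 = -19*1/494 = -1/26)
(w(-259, -405) - 247345) + 270706 = (-1/26 - 247345) + 270706 = -6430971/26 + 270706 = 607385/26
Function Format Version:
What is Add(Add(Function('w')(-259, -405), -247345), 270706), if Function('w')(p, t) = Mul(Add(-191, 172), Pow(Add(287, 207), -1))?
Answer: Rational(607385, 26) ≈ 23361.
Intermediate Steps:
Function('w')(p, t) = Rational(-1, 26) (Function('w')(p, t) = Mul(-19, Pow(494, -1)) = Mul(-19, Rational(1, 494)) = Rational(-1, 26))
Add(Add(Function('w')(-259, -405), -247345), 270706) = Add(Add(Rational(-1, 26), -247345), 270706) = Add(Rational(-6430971, 26), 270706) = Rational(607385, 26)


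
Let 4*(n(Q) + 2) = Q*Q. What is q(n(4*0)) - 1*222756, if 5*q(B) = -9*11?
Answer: -1113879/5 ≈ -2.2278e+5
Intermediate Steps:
n(Q) = -2 + Q**2/4 (n(Q) = -2 + (Q*Q)/4 = -2 + Q**2/4)
q(B) = -99/5 (q(B) = (-9*11)/5 = (1/5)*(-99) = -99/5)
q(n(4*0)) - 1*222756 = -99/5 - 1*222756 = -99/5 - 222756 = -1113879/5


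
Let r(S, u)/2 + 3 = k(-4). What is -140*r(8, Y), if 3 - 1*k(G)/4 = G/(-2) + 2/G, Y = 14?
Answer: -840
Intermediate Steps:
k(G) = 12 - 8/G + 2*G (k(G) = 12 - 4*(G/(-2) + 2/G) = 12 - 4*(G*(-½) + 2/G) = 12 - 4*(-G/2 + 2/G) = 12 - 4*(2/G - G/2) = 12 + (-8/G + 2*G) = 12 - 8/G + 2*G)
r(S, u) = 6 (r(S, u) = -6 + 2*(12 - 8/(-4) + 2*(-4)) = -6 + 2*(12 - 8*(-¼) - 8) = -6 + 2*(12 + 2 - 8) = -6 + 2*6 = -6 + 12 = 6)
-140*r(8, Y) = -140*6 = -840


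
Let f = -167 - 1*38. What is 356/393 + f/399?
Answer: 6831/17423 ≈ 0.39207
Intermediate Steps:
f = -205 (f = -167 - 38 = -205)
356/393 + f/399 = 356/393 - 205/399 = 6831/17423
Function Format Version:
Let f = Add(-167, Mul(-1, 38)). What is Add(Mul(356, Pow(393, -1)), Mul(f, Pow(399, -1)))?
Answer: Rational(6831, 17423) ≈ 0.39207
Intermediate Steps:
f = -205 (f = Add(-167, -38) = -205)
Add(Mul(356, Pow(393, -1)), Mul(f, Pow(399, -1))) = Add(Mul(356, Pow(393, -1)), Mul(-205, Pow(399, -1))) = Add(Mul(356, Rational(1, 393)), Mul(-205, Rational(1, 399))) = Add(Rational(356, 393), Rational(-205, 399)) = Rational(6831, 17423)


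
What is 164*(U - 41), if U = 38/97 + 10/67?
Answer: -43122652/6499 ≈ -6635.3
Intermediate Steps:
U = 3516/6499 (U = 38*(1/97) + 10*(1/67) = 38/97 + 10/67 = 3516/6499 ≈ 0.54101)
164*(U - 41) = 164*(3516/6499 - 41) = 164*(-262943/6499) = -43122652/6499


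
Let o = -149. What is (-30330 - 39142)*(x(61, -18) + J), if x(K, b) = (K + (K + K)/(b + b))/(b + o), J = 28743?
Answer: -17971287568/9 ≈ -1.9968e+9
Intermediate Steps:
x(K, b) = (K + K/b)/(-149 + b) (x(K, b) = (K + (K + K)/(b + b))/(b - 149) = (K + (2*K)/((2*b)))/(-149 + b) = (K + (2*K)*(1/(2*b)))/(-149 + b) = (K + K/b)/(-149 + b))
(-30330 - 39142)*(x(61, -18) + J) = (-30330 - 39142)*(61*(1 - 18)/(-18*(-149 - 18)) + 28743) = -69472*(61*(-1/18)*(-17)/(-167) + 28743) = -69472*(61*(-1/18)*(-1/167)*(-17) + 28743) = -69472*(-1037/3006 + 28743) = -69472*86400421/3006 = -17971287568/9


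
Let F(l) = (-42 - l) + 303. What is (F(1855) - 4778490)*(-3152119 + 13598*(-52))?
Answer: 18447371874060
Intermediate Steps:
F(l) = 261 - l
(F(1855) - 4778490)*(-3152119 + 13598*(-52)) = ((261 - 1*1855) - 4778490)*(-3152119 + 13598*(-52)) = ((261 - 1855) - 4778490)*(-3152119 - 707096) = (-1594 - 4778490)*(-3859215) = -4780084*(-3859215) = 18447371874060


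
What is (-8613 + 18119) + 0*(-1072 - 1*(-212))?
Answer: 9506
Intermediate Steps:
(-8613 + 18119) + 0*(-1072 - 1*(-212)) = 9506 + 0*(-1072 + 212) = 9506 + 0*(-860) = 9506 + 0 = 9506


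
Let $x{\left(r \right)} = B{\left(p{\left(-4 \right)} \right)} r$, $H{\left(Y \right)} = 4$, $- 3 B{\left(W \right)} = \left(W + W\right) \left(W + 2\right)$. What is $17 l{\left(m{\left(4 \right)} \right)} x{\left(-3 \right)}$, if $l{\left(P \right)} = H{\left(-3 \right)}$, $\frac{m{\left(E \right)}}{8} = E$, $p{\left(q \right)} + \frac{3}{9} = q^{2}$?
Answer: $\frac{338776}{9} \approx 37642.0$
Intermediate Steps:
$p{\left(q \right)} = - \frac{1}{3} + q^{2}$
$B{\left(W \right)} = - \frac{2 W \left(2 + W\right)}{3}$ ($B{\left(W \right)} = - \frac{\left(W + W\right) \left(W + 2\right)}{3} = - \frac{2 W \left(2 + W\right)}{3}$)
$m{\left(E \right)} = 8 E$
$l{\left(P \right)} = 4$
$x{\left(r \right)} = - \frac{4982 r}{27}$ ($x{\left(r \right)} = - \frac{2 \left(- \frac{1}{3} + \left(-4\right)^{2}\right) \left(2 - \left(\frac{1}{3} - \left(-4\right)^{2}\right)\right)}{3} r = - \frac{2 \left(- \frac{1}{3} + 16\right) \left(2 + \left(- \frac{1}{3} + 16\right)\right)}{3} r = \left(- \frac{2}{3}\right) \frac{47}{3} \left(2 + \frac{47}{3}\right) r = \left(- \frac{2}{3}\right) \frac{47}{3} \cdot \frac{53}{3} r = - \frac{4982 r}{27}$)
$17 l{\left(m{\left(4 \right)} \right)} x{\left(-3 \right)} = 17 \cdot 4 \left(\left(- \frac{4982}{27}\right) \left(-3\right)\right) = 68 \cdot \frac{4982}{9} = \frac{338776}{9}$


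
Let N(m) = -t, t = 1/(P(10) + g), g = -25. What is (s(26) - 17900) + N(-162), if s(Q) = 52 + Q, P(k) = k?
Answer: -267329/15 ≈ -17822.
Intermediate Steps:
t = -1/15 (t = 1/(10 - 25) = 1/(-15) = -1/15 ≈ -0.066667)
N(m) = 1/15 (N(m) = -1*(-1/15) = 1/15)
(s(26) - 17900) + N(-162) = ((52 + 26) - 17900) + 1/15 = (78 - 17900) + 1/15 = -17822 + 1/15 = -267329/15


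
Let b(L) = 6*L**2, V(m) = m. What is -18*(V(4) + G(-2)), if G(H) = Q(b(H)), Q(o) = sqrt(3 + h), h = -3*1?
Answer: -72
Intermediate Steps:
h = -3
Q(o) = 0 (Q(o) = sqrt(3 - 3) = sqrt(0) = 0)
G(H) = 0
-18*(V(4) + G(-2)) = -18*(4 + 0) = -18*4 = -72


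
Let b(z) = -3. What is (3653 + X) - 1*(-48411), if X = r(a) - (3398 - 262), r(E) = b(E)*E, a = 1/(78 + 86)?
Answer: 8024189/164 ≈ 48928.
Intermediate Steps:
a = 1/164 ≈ 0.0060976
r(E) = -3*E
X = -514307/164 (X = -3*1/164 - (3398 - 262) = -3/164 - 1*3136 = -3/164 - 3136 = -514307/164 ≈ -3136.0)
(3653 + X) - 1*(-48411) = (3653 - 514307/164) - 1*(-48411) = 84785/164 + 48411 = 8024189/164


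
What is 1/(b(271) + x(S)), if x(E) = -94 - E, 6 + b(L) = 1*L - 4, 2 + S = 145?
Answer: 1/24 ≈ 0.041667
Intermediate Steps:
S = 143 (S = -2 + 145 = 143)
b(L) = -10 + L (b(L) = -6 + (1*L - 4) = -6 + (L - 4) = -6 + (-4 + L) = -10 + L)
1/(b(271) + x(S)) = 1/((-10 + 271) + (-94 - 1*143)) = 1/(261 + (-94 - 143)) = 1/(261 - 237) = 1/24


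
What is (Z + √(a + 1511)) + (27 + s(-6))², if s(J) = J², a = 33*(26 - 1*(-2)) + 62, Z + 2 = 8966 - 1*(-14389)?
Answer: 27322 + √2497 ≈ 27372.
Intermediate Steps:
Z = 23353 (Z = -2 + (8966 - 1*(-14389)) = -2 + (8966 + 14389) = -2 + 23355 = 23353)
a = 986 (a = 33*(26 + 2) + 62 = 33*28 + 62 = 924 + 62 = 986)
(Z + √(a + 1511)) + (27 + s(-6))² = (23353 + √(986 + 1511)) + (27 + (-6)²)² = (23353 + √2497) + (27 + 36)² = (23353 + √2497) + 63² = (23353 + √2497) + 3969 = 27322 + √2497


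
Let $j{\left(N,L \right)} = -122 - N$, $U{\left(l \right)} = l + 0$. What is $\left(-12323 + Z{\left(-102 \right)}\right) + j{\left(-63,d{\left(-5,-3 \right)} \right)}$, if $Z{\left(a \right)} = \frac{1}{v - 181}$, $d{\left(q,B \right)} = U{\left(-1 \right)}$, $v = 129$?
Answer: $- \frac{643865}{52} \approx -12382.0$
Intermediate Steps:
$U{\left(l \right)} = l$
$d{\left(q,B \right)} = -1$
$Z{\left(a \right)} = - \frac{1}{52}$ ($Z{\left(a \right)} = \frac{1}{129 - 181} = \frac{1}{-52} = - \frac{1}{52}$)
$\left(-12323 + Z{\left(-102 \right)}\right) + j{\left(-63,d{\left(-5,-3 \right)} \right)} = \left(-12323 - \frac{1}{52}\right) - 59 = - \frac{640797}{52} + \left(-122 + 63\right) = - \frac{640797}{52} - 59 = - \frac{643865}{52}$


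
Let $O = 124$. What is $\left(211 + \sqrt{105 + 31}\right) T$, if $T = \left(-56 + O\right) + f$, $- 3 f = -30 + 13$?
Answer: $\frac{46631}{3} + \frac{442 \sqrt{34}}{3} \approx 16403.0$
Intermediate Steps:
$f = \frac{17}{3}$ ($f = - \frac{-30 + 13}{3} = \left(- \frac{1}{3}\right) \left(-17\right) = \frac{17}{3} \approx 5.6667$)
$T = \frac{221}{3}$ ($T = \left(-56 + 124\right) + \frac{17}{3} = 68 + \frac{17}{3} = \frac{221}{3} \approx 73.667$)
$\left(211 + \sqrt{105 + 31}\right) T = \left(211 + \sqrt{105 + 31}\right) \frac{221}{3} = \left(211 + \sqrt{136}\right) \frac{221}{3} = \left(211 + 2 \sqrt{34}\right) \frac{221}{3} = \frac{46631}{3} + \frac{442 \sqrt{34}}{3}$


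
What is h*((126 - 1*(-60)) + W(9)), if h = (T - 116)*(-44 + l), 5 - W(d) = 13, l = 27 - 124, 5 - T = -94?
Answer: 426666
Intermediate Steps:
T = 99 (T = 5 - 1*(-94) = 5 + 94 = 99)
l = -97
W(d) = -8 (W(d) = 5 - 1*13 = 5 - 13 = -8)
h = 2397 (h = (99 - 116)*(-44 - 97) = -17*(-141) = 2397)
h*((126 - 1*(-60)) + W(9)) = 2397*((126 - 1*(-60)) - 8) = 2397*((126 + 60) - 8) = 2397*(186 - 8) = 2397*178 = 426666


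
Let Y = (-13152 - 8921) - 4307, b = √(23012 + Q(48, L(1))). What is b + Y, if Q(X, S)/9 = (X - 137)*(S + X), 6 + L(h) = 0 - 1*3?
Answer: -26380 + I*√8227 ≈ -26380.0 + 90.703*I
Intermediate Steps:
L(h) = -9 (L(h) = -6 + (0 - 1*3) = -6 + (0 - 3) = -6 - 3 = -9)
Q(X, S) = 9*(-137 + X)*(S + X) (Q(X, S) = 9*((X - 137)*(S + X)) = 9*((-137 + X)*(S + X)) = 9*(-137 + X)*(S + X))
b = I*√8227 (b = √(23012 + (-1233*(-9) - 1233*48 + 9*48² + 9*(-9)*48)) = √(23012 + (11097 - 59184 + 9*2304 - 3888)) = √(23012 + (11097 - 59184 + 20736 - 3888)) = √(23012 - 31239) = √(-8227) = I*√8227 ≈ 90.703*I)
Y = -26380 (Y = -22073 - 4307 = -26380)
b + Y = I*√8227 - 26380 = -26380 + I*√8227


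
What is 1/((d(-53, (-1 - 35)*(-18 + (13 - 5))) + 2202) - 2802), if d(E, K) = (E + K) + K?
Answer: 1/67 ≈ 0.014925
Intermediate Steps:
d(E, K) = E + 2*K
1/((d(-53, (-1 - 35)*(-18 + (13 - 5))) + 2202) - 2802) = 1/(((-53 + 2*((-1 - 35)*(-18 + (13 - 5)))) + 2202) - 2802) = 1/(((-53 + 2*(-36*(-18 + 8))) + 2202) - 2802) = 1/(((-53 + 2*(-36*(-10))) + 2202) - 2802) = 1/(((-53 + 2*360) + 2202) - 2802) = 1/(((-53 + 720) + 2202) - 2802) = 1/((667 + 2202) - 2802) = 1/(2869 - 2802) = 1/67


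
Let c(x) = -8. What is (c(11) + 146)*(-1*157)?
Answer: -21666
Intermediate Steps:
(c(11) + 146)*(-1*157) = (-8 + 146)*(-1*157) = 138*(-157) = -21666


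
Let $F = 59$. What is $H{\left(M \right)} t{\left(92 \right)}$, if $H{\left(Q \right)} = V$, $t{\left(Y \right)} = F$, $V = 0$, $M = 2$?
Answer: $0$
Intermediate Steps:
$t{\left(Y \right)} = 59$
$H{\left(Q \right)} = 0$
$H{\left(M \right)} t{\left(92 \right)} = 0 \cdot 59 = 0$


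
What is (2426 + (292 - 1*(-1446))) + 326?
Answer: 4490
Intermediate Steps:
(2426 + (292 - 1*(-1446))) + 326 = (2426 + (292 + 1446)) + 326 = (2426 + 1738) + 326 = 4164 + 326 = 4490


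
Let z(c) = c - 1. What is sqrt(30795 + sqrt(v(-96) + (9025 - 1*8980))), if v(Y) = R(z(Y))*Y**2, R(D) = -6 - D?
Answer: sqrt(30795 + 3*sqrt(93189)) ≈ 178.08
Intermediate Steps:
z(c) = -1 + c
v(Y) = Y**2*(-5 - Y) (v(Y) = (-6 - (-1 + Y))*Y**2 = (-6 + (1 - Y))*Y**2 = (-5 - Y)*Y**2 = Y**2*(-5 - Y))
sqrt(30795 + sqrt(v(-96) + (9025 - 1*8980))) = sqrt(30795 + sqrt((-96)**2*(-5 - 1*(-96)) + (9025 - 1*8980))) = sqrt(30795 + sqrt(9216*(-5 + 96) + (9025 - 8980))) = sqrt(30795 + sqrt(9216*91 + 45)) = sqrt(30795 + sqrt(838656 + 45)) = sqrt(30795 + sqrt(838701)) = sqrt(30795 + 3*sqrt(93189))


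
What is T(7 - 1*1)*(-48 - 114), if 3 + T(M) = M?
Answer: -486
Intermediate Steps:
T(M) = -3 + M
T(7 - 1*1)*(-48 - 114) = (-3 + (7 - 1*1))*(-48 - 114) = (-3 + (7 - 1))*(-162) = (-3 + 6)*(-162) = 3*(-162) = -486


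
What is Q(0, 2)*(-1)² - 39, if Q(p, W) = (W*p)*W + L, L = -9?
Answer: -48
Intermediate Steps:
Q(p, W) = -9 + p*W² (Q(p, W) = (W*p)*W - 9 = p*W² - 9 = -9 + p*W²)
Q(0, 2)*(-1)² - 39 = (-9 + 0*2²)*(-1)² - 39 = (-9 + 0*4)*1 - 39 = (-9 + 0)*1 - 39 = -9*1 - 39 = -9 - 39 = -48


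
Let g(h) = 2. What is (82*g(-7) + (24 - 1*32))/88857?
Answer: 52/29619 ≈ 0.0017556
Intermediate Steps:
(82*g(-7) + (24 - 1*32))/88857 = (82*2 + (24 - 1*32))/88857 = (164 + (24 - 32))*(1/88857) = (164 - 8)*(1/88857) = 156*(1/88857) = 52/29619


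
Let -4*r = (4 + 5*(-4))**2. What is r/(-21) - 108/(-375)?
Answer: 8756/2625 ≈ 3.3356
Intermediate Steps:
r = -64 (r = -(4 + 5*(-4))**2/4 = -(4 - 20)**2/4 = -1/4*(-16)**2 = -1/4*256 = -64)
r/(-21) - 108/(-375) = -64/(-21) - 108/(-375) = -64*(-1/21) - 108*(-1/375) = 64/21 + 36/125 = 8756/2625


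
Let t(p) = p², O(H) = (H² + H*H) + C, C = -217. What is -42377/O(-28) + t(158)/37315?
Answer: -1547571391/50412565 ≈ -30.698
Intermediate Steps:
O(H) = -217 + 2*H² (O(H) = (H² + H*H) - 217 = (H² + H²) - 217 = 2*H² - 217 = -217 + 2*H²)
-42377/O(-28) + t(158)/37315 = -42377/(-217 + 2*(-28)²) + 158²/37315 = -42377/(-217 + 2*784) + 24964*(1/37315) = -42377/(-217 + 1568) + 24964/37315 = -42377/1351 + 24964/37315 = -1547571391/50412565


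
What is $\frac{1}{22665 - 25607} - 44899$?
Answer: $- \frac{132092859}{2942} \approx -44899.0$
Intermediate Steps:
$\frac{1}{22665 - 25607} - 44899 = \frac{1}{-2942} - 44899 = - \frac{1}{2942} - 44899 = - \frac{132092859}{2942}$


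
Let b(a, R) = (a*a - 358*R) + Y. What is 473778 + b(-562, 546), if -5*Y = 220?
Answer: 594110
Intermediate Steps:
Y = -44 (Y = -1/5*220 = -44)
b(a, R) = -44 + a**2 - 358*R (b(a, R) = (a*a - 358*R) - 44 = (a**2 - 358*R) - 44 = -44 + a**2 - 358*R)
473778 + b(-562, 546) = 473778 + (-44 + (-562)**2 - 358*546) = 473778 + (-44 + 315844 - 195468) = 473778 + 120332 = 594110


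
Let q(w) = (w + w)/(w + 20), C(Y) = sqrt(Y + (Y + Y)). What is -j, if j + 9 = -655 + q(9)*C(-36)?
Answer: 664 - 108*I*sqrt(3)/29 ≈ 664.0 - 6.4504*I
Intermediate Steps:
C(Y) = sqrt(3)*sqrt(Y) (C(Y) = sqrt(Y + 2*Y) = sqrt(3*Y) = sqrt(3)*sqrt(Y))
q(w) = 2*w/(20 + w) (q(w) = (2*w)/(20 + w) = 2*w/(20 + w))
j = -664 + 108*I*sqrt(3)/29 (j = -9 + (-655 + (2*9/(20 + 9))*(sqrt(3)*sqrt(-36))) = -9 + (-655 + (2*9/29)*(sqrt(3)*(6*I))) = -9 + (-655 + (2*9*(1/29))*(6*I*sqrt(3))) = -9 + (-655 + 18*(6*I*sqrt(3))/29) = -9 + (-655 + 108*I*sqrt(3)/29) = -664 + 108*I*sqrt(3)/29 ≈ -664.0 + 6.4504*I)
-j = -(-664 + 108*I*sqrt(3)/29) = 664 - 108*I*sqrt(3)/29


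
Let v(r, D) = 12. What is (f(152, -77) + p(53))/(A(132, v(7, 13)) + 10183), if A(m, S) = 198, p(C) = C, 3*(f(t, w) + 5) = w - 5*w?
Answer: 452/31143 ≈ 0.014514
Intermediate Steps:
f(t, w) = -5 - 4*w/3 (f(t, w) = -5 + (w - 5*w)/3 = -5 + (-4*w)/3 = -5 - 4*w/3)
(f(152, -77) + p(53))/(A(132, v(7, 13)) + 10183) = ((-5 - 4/3*(-77)) + 53)/(198 + 10183) = ((-5 + 308/3) + 53)/10381 = (293/3 + 53)*(1/10381) = (452/3)*(1/10381) = 452/31143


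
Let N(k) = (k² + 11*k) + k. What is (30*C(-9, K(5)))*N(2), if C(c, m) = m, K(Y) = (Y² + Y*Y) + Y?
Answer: 46200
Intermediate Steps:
K(Y) = Y + 2*Y² (K(Y) = (Y² + Y²) + Y = 2*Y² + Y = Y + 2*Y²)
N(k) = k² + 12*k
(30*C(-9, K(5)))*N(2) = (30*(5*(1 + 2*5)))*(2*(12 + 2)) = (30*(5*(1 + 10)))*(2*14) = (30*(5*11))*28 = (30*55)*28 = 1650*28 = 46200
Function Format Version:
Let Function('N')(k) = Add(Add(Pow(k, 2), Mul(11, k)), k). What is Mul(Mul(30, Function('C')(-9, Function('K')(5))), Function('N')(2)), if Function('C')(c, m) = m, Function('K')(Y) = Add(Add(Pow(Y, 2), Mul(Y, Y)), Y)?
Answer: 46200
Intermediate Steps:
Function('K')(Y) = Add(Y, Mul(2, Pow(Y, 2))) (Function('K')(Y) = Add(Add(Pow(Y, 2), Pow(Y, 2)), Y) = Add(Mul(2, Pow(Y, 2)), Y) = Add(Y, Mul(2, Pow(Y, 2))))
Function('N')(k) = Add(Pow(k, 2), Mul(12, k))
Mul(Mul(30, Function('C')(-9, Function('K')(5))), Function('N')(2)) = Mul(Mul(30, Mul(5, Add(1, Mul(2, 5)))), Mul(2, Add(12, 2))) = Mul(Mul(30, Mul(5, Add(1, 10))), Mul(2, 14)) = Mul(Mul(30, Mul(5, 11)), 28) = Mul(Mul(30, 55), 28) = Mul(1650, 28) = 46200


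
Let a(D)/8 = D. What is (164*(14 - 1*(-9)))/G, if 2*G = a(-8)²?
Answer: 943/512 ≈ 1.8418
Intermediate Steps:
a(D) = 8*D
G = 2048 (G = (8*(-8))²/2 = (½)*(-64)² = (½)*4096 = 2048)
(164*(14 - 1*(-9)))/G = (164*(14 - 1*(-9)))/2048 = (164*(14 + 9))*(1/2048) = (164*23)*(1/2048) = 3772*(1/2048) = 943/512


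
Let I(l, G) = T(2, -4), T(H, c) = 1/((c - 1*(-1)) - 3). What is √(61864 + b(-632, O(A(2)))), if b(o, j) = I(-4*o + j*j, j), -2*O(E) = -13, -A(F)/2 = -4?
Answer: √2227098/6 ≈ 248.72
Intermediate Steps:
A(F) = 8 (A(F) = -2*(-4) = 8)
O(E) = 13/2 (O(E) = -½*(-13) = 13/2)
T(H, c) = 1/(-2 + c) (T(H, c) = 1/((c + 1) - 3) = 1/((1 + c) - 3) = 1/(-2 + c))
I(l, G) = -⅙ (I(l, G) = 1/(-2 - 4) = 1/(-6) = -⅙)
b(o, j) = -⅙
√(61864 + b(-632, O(A(2)))) = √(61864 - ⅙) = √(371183/6) = √2227098/6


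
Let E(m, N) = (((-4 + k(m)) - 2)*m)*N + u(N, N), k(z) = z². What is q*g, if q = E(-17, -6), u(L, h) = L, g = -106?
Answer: -3059160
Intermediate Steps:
E(m, N) = N + N*m*(-6 + m²) (E(m, N) = (((-4 + m²) - 2)*m)*N + N = ((-6 + m²)*m)*N + N = (m*(-6 + m²))*N + N = N*m*(-6 + m²) + N = N + N*m*(-6 + m²))
q = 28860 (q = -6*(1 + (-17)³ - 6*(-17)) = -6*(1 - 4913 + 102) = -6*(-4810) = 28860)
q*g = 28860*(-106) = -3059160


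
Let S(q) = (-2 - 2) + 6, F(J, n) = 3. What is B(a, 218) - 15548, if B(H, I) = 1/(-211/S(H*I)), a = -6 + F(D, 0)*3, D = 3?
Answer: -3280630/211 ≈ -15548.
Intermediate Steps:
a = 3 (a = -6 + 3*3 = -6 + 9 = 3)
S(q) = 2 (S(q) = -4 + 6 = 2)
B(H, I) = -2/211 (B(H, I) = 1/(-211/2) = -2/211)
B(a, 218) - 15548 = -2/211 - 15548 = -3280630/211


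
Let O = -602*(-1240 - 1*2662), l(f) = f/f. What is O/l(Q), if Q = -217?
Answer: 2349004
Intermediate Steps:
l(f) = 1
O = 2349004 (O = -602*(-1240 - 2662) = -602*(-3902) = 2349004)
O/l(Q) = 2349004/1 = 2349004*1 = 2349004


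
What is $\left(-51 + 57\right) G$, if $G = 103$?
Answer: $618$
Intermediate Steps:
$\left(-51 + 57\right) G = \left(-51 + 57\right) 103 = 6 \cdot 103 = 618$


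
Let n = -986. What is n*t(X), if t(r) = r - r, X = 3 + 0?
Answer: 0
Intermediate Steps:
X = 3
t(r) = 0
n*t(X) = -986*0 = 0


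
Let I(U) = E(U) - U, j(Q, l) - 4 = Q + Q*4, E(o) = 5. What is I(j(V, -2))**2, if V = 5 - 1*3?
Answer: 81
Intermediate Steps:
V = 2 (V = 5 - 3 = 2)
j(Q, l) = 4 + 5*Q (j(Q, l) = 4 + (Q + Q*4) = 4 + (Q + 4*Q) = 4 + 5*Q)
I(U) = 5 - U
I(j(V, -2))**2 = (5 - (4 + 5*2))**2 = (5 - (4 + 10))**2 = (5 - 1*14)**2 = (5 - 14)**2 = (-9)**2 = 81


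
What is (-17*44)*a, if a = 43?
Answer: -32164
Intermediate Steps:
(-17*44)*a = -17*44*43 = -748*43 = -32164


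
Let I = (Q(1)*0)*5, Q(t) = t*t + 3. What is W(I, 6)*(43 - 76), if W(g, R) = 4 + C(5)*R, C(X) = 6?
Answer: -1320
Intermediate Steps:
Q(t) = 3 + t**2 (Q(t) = t**2 + 3 = 3 + t**2)
I = 0 (I = ((3 + 1**2)*0)*5 = ((3 + 1)*0)*5 = (4*0)*5 = 0*5 = 0)
W(g, R) = 4 + 6*R
W(I, 6)*(43 - 76) = (4 + 6*6)*(43 - 76) = (4 + 36)*(-33) = 40*(-33) = -1320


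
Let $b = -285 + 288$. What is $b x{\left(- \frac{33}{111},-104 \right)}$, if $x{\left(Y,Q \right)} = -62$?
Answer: $-186$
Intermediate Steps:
$b = 3$
$b x{\left(- \frac{33}{111},-104 \right)} = 3 \left(-62\right) = -186$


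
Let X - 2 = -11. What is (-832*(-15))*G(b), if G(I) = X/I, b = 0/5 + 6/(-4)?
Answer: 74880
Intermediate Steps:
X = -9 (X = 2 - 11 = -9)
b = -3/2 (b = 0*(1/5) + 6*(-1/4) = 0 - 3/2 = -3/2 ≈ -1.5000)
G(I) = -9/I
(-832*(-15))*G(b) = (-832*(-15))*(-9/(-3/2)) = (-208*(-60))*(-9*(-2/3)) = 12480*6 = 74880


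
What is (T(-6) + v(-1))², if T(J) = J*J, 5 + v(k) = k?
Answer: 900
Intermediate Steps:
v(k) = -5 + k
T(J) = J²
(T(-6) + v(-1))² = ((-6)² + (-5 - 1))² = (36 - 6)² = 30² = 900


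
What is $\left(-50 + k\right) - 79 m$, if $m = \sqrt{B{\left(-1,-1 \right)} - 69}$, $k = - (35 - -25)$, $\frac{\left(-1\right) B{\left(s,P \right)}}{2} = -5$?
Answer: $-110 - 79 i \sqrt{59} \approx -110.0 - 606.81 i$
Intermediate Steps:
$B{\left(s,P \right)} = 10$ ($B{\left(s,P \right)} = \left(-2\right) \left(-5\right) = 10$)
$k = -60$ ($k = - (35 + 25) = \left(-1\right) 60 = -60$)
$m = i \sqrt{59}$ ($m = \sqrt{10 - 69} = \sqrt{-59} = i \sqrt{59} \approx 7.6811 i$)
$\left(-50 + k\right) - 79 m = \left(-50 - 60\right) - 79 i \sqrt{59} = -110 - 79 i \sqrt{59}$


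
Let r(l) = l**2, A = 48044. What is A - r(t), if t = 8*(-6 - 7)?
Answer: 37228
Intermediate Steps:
t = -104 (t = 8*(-13) = -104)
A - r(t) = 48044 - 1*(-104)**2 = 48044 - 1*10816 = 48044 - 10816 = 37228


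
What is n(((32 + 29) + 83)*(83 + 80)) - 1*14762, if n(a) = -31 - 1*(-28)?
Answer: -14765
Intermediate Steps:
n(a) = -3 (n(a) = -31 + 28 = -3)
n(((32 + 29) + 83)*(83 + 80)) - 1*14762 = -3 - 1*14762 = -3 - 14762 = -14765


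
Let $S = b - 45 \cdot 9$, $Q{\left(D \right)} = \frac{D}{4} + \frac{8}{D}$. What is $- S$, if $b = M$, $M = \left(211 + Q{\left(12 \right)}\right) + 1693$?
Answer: $- \frac{4508}{3} \approx -1502.7$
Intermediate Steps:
$Q{\left(D \right)} = \frac{8}{D} + \frac{D}{4}$ ($Q{\left(D \right)} = D \frac{1}{4} + \frac{8}{D} = \frac{D}{4} + \frac{8}{D} = \frac{8}{D} + \frac{D}{4}$)
$M = \frac{5723}{3}$ ($M = \left(211 + \left(\frac{8}{12} + \frac{1}{4} \cdot 12\right)\right) + 1693 = \left(211 + \left(8 \cdot \frac{1}{12} + 3\right)\right) + 1693 = \left(211 + \left(\frac{2}{3} + 3\right)\right) + 1693 = \left(211 + \frac{11}{3}\right) + 1693 = \frac{644}{3} + 1693 = \frac{5723}{3} \approx 1907.7$)
$b = \frac{5723}{3} \approx 1907.7$
$S = \frac{4508}{3}$ ($S = \frac{5723}{3} - 45 \cdot 9 = \frac{5723}{3} - 405 = \frac{4508}{3} \approx 1502.7$)
$- S = \left(-1\right) \frac{4508}{3} = - \frac{4508}{3}$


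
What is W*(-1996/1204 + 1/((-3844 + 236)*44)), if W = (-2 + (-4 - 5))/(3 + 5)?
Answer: 79217549/34752256 ≈ 2.2795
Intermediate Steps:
W = -11/8 (W = (-2 - 9)/8 = -11*1/8 = -11/8 ≈ -1.3750)
W*(-1996/1204 + 1/((-3844 + 236)*44)) = -11*(-1996/1204 + 1/((-3844 + 236)*44))/8 = -11*(-1996*1/1204 + (1/44)/(-3608))/8 = -11*(-499/301 - 1/3608*1/44)/8 = -11*(-499/301 - 1/158752)/8 = -11/8*(-79217549/47784352) = 79217549/34752256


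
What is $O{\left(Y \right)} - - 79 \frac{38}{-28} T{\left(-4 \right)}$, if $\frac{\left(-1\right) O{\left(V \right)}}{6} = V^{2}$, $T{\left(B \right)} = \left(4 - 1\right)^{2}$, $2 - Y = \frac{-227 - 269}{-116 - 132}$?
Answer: $- \frac{13509}{14} \approx -964.93$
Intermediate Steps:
$Y = 0$ ($Y = 2 - \frac{-227 - 269}{-116 - 132} = 2 - - \frac{496}{-248} = 2 - \left(-496\right) \left(- \frac{1}{248}\right) = 2 - 2 = 0$)
$T{\left(B \right)} = 9$ ($T{\left(B \right)} = 3^{2} = 9$)
$O{\left(V \right)} = - 6 V^{2}$
$O{\left(Y \right)} - - 79 \frac{38}{-28} T{\left(-4 \right)} = - 6 \cdot 0^{2} - - 79 \frac{38}{-28} \cdot 9 = \left(-6\right) 0 - - 79 \cdot 38 \left(- \frac{1}{28}\right) 9 = 0 - \left(-79\right) \left(- \frac{19}{14}\right) 9 = 0 - \frac{1501}{14} \cdot 9 = 0 - \frac{13509}{14} = - \frac{13509}{14}$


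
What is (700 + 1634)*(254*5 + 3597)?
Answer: 11359578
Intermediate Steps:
(700 + 1634)*(254*5 + 3597) = 2334*(1270 + 3597) = 2334*4867 = 11359578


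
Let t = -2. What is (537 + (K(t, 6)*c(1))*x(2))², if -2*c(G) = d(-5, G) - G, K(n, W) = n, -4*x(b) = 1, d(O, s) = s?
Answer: 288369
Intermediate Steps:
x(b) = -¼ (x(b) = -¼*1 = -¼)
c(G) = 0 (c(G) = -(G - G)/2 = -½*0 = 0)
(537 + (K(t, 6)*c(1))*x(2))² = (537 - 2*0*(-¼))² = (537 + 0*(-¼))² = (537 + 0)² = 537² = 288369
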